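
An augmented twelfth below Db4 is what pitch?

Gbb2

Five letters down from D (plus an octave) reaches G.
An augmented twelfth spans 20 semitones, so from Db4 the target pitch is Gbb2.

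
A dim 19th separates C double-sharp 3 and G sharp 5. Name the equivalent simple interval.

Each octave removed subtracts seven from the number: 19 − 14 = 5.
So a diminished nineteenth is 2 octaves plus a diminished fifth. The quality is unchanged.

diminished fifth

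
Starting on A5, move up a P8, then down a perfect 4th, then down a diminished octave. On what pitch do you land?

A perfect octave up from A5 is A6.
Down a perfect fourth from A6: E6 (5 semitones down).
Down a diminished octave from E6: E#5 (11 semitones down).

E#5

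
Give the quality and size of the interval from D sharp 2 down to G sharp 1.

Descending from D#2 to G#1 is the same interval as ascending G#1 to D#2.
G to D spans five letter names (G-A-B-C-D) — that makes it a fifth of some quality.
The perfect fifth spans 7 semitones, and G#1 to D#2 is exactly 7 semitones — so this is a perfect fifth.

P5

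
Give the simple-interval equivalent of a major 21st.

Take out 2 octaves (14 from the number): 21 − 14 = 7.
That makes a major twenty-first a compound major seventh — 2 octaves plus a major seventh.

major seventh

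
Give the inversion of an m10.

major 6th

First reduce the compound minor tenth to its simple form, a minor third.
The rule of nine gives the new number: 9 − 3 = 6, so a third becomes a sixth.
Quality inverts too: minor becomes major. That makes the inversion a major sixth.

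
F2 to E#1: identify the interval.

diminished ninth

Descending from F2 to E#1 is the same interval as ascending E#1 to F2.
E to F spans two letter names (E-F), plus an octave — that makes it a ninth of some quality.
E#1 to F2 spans 12 semitones — two semitones narrower than the major ninth (14) — giving a diminished ninth.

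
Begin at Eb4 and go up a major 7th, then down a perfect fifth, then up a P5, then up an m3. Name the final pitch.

A major seventh up from Eb4 is D5.
D5 down a perfect fifth → G4 (7 semitones).
Up a perfect fifth from G4: D5 (7 semitones up).
Up a minor third from D5: F5 (3 semitones up).

F5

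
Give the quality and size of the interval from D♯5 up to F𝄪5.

major 3rd

D to F spans three letter names (D-E-F) — that makes it a third of some quality.
The major third spans 4 semitones, and D#5 to F##5 is exactly 4 semitones — so this is a major third.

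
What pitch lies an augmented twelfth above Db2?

Five letters up from D (plus an octave) reaches A.
Moving 20 semitones up from Db2 (the size of an augmented twelfth) reaches A3.

A3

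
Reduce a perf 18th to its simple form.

perfect 4th

Take out 2 octaves (14 from the number): 18 − 14 = 4.
So a perfect eighteenth is 2 octaves plus a perfect fourth. The quality is unchanged.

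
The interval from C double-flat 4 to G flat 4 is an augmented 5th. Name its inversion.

diminished fourth

Inverted interval numbers add to nine, so a fifth pairs with a fourth (5 + 4 = 9).
Quality inverts too: augmented becomes diminished. That makes the inversion a diminished fourth.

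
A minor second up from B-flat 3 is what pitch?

The second takes the letter from B up to C.
Moving 1 semitone up from Bb3 (the size of a minor second) reaches Cb4.

C-flat 4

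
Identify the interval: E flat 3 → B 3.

augmented fifth

E to B spans five letter names (E-F-G-A-B), so the interval is some kind of fifth.
Eb3 to B3 spans 8 semitones — one semitone wider than the perfect fifth (7) — giving an augmented fifth.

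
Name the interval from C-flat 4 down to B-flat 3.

minor second

Descending from Cb4 to Bb3 is the same interval as ascending Bb3 to Cb4.
B to C spans two letter names (B-C): a second.
A major second would be 2 semitones, but Bb3 to Cb4 is 1 — one semitone narrower, making it a minor second.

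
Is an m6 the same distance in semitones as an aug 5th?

A minor sixth = 8 semitones = an augmented fifth; enharmonically equal.

Yes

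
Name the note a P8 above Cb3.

Cb4

For an octave the letter name doesn't change: still C, an octave up.
A perfect octave is 12 semitones; 12 semitones up from Cb3 gives Cb4.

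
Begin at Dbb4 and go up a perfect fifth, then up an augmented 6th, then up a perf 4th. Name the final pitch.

Bb5

Up a perfect fifth from Dbb4: Abb4 (7 semitones up).
Abb4 up an augmented sixth → F5 (10 semitones).
F5 up a perfect fourth → Bb5 (5 semitones).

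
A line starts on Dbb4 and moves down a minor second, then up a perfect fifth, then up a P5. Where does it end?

Db5

Dbb4 down a minor second → Cb4 (1 semitone).
A perfect fifth up from Cb4 is Gb4.
A perfect fifth up from Gb4 is Db5.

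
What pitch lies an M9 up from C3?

D4

Counting two letter names plus an octave up from C lands on D.
A major ninth spans 14 semitones, so from C3 the target pitch is D4.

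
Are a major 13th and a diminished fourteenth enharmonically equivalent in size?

Both span 21 semitones: a major thirteenth and a diminished fourteenth are the same chromatic distance.

Yes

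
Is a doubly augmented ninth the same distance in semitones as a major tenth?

Yes

A doubly augmented ninth spans 16 semitones, and a major tenth also spans 16 semitones — they're enharmonic.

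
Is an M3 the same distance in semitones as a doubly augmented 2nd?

Yes

A major third = 4 semitones = a doubly augmented second; enharmonically equal.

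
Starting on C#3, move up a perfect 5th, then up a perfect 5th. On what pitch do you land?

A perfect fifth up from C#3 is G#3.
A perfect fifth up from G#3 is D#4.

D#4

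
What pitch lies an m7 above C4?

Seven letter names up from C: B.
A minor seventh spans 10 semitones, so from C4 the target pitch is Bb4.

Bb4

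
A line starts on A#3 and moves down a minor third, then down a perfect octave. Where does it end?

A#3 down a minor third → F##3 (3 semitones).
F##3 down a perfect octave → F##2 (12 semitones).

F##2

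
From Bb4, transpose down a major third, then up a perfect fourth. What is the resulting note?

Cb5

Down a major third from Bb4: Gb4 (4 semitones down).
A perfect fourth up from Gb4 is Cb5.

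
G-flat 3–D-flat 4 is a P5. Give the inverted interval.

perfect fourth

Inverted interval numbers add to nine, so a fifth pairs with a fourth (5 + 4 = 9).
Quality inverts too: perfect stays perfect. That makes the inversion a perfect fourth.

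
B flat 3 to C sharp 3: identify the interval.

diminished seventh

Descending from Bb3 to C#3 is the same interval as ascending C#3 to Bb3.
C to B spans seven letter names (C-D-E-F-G-A-B): a seventh.
C#3 to Bb3 spans 9 semitones — two semitones narrower than the major seventh (11) — giving a diminished seventh.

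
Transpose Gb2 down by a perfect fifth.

Cb2

Counting five letter names down from G lands on C.
Moving 7 semitones down from Gb2 (the size of a perfect fifth) reaches Cb2.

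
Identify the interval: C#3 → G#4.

P12

C to G spans five letter names (C-D-E-F-G), plus an octave — that makes it a twelfth of some quality.
Counting semitones, C#3→G#4 is 19, which is the perfect twelfth.
(Equivalently, a compound perfect fifth: a perfect fifth plus an octave.)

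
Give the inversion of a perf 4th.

Interval numbers invert to sum to nine: 4 + 5 = 9, so a fourth inverts to a fifth.
Quality inverts too: perfect stays perfect. That makes the inversion a perfect fifth.

perfect 5th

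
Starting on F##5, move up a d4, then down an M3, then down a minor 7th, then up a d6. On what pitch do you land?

Fb5

A diminished fourth up from F##5 is B5.
B5 down a major third → G5 (4 semitones).
G5 down a minor seventh → A4 (10 semitones).
A diminished sixth up from A4 is Fb5.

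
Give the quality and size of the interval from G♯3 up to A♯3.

M2

G to A spans two letter names (G-A): a second.
G#3 to A#3 is 2 semitones, matching the major second exactly, so the quality is major.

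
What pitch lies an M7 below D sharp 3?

Counting seven letter names down from D lands on E.
Moving 11 semitones down from D#3 (the size of a major seventh) reaches E2.

E 2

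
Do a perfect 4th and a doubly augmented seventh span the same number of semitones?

No

A perfect fourth spans 5 semitones; a doubly augmented seventh spans 13 semitones. They differ by 8.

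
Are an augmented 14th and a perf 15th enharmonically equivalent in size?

Yes

An augmented fourteenth spans 24 semitones, and a perfect fifteenth also spans 24 semitones — they're enharmonic.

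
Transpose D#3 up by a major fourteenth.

The fourteenth's letter: D up seven letter names plus an octave → C.
A major fourteenth is 23 semitones; 23 semitones up from D#3 gives C##5.

C##5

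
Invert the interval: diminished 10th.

augmented 6th

First reduce the compound diminished tenth to its simple form, a diminished third.
The rule of nine gives the new number: 9 − 3 = 6, so a third becomes a sixth.
Quality inverts too: diminished becomes augmented. That makes the inversion an augmented sixth.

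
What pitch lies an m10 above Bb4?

Db6

The tenth's letter: B up three letter names plus an octave → D.
A minor tenth spans 15 semitones, so from Bb4 the target pitch is Db6.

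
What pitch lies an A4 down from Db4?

The fourth takes the letter from D down to A.
An augmented fourth spans 6 semitones, so from Db4 the target pitch is Abb3.

Abb3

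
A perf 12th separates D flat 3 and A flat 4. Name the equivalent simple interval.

Take out an octave (7 from the number): 12 − 7 = 5.
So a perfect twelfth is an octave plus a perfect fifth. The quality is unchanged.

P5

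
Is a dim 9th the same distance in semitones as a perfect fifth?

No

A diminished ninth spans 12 semitones; a perfect fifth spans 7 semitones. They differ by 5.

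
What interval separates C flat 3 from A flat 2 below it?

Descending from Cb3 to Ab2 is the same interval as ascending Ab2 to Cb3.
A to C spans three letter names (A-B-C) — that makes it a third of some quality.
At 3 semitones, Ab2→Cb3 falls one short of a major third: minor.

m3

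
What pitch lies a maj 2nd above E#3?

F##3

The second takes the letter from E up to F.
A major second is 2 semitones; 2 semitones up from E#3 gives F##3.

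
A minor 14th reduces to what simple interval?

minor 7th

Subtracting seven from the interval number removes an octave: 14 − 7 = 7.
Quality carries through unchanged, so the simple form is a minor seventh.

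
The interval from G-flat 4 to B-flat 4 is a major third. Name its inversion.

Inverted interval numbers add to nine, so a third pairs with a sixth (3 + 6 = 9).
And major becomes minor under inversion, so we get a minor sixth.

minor 6th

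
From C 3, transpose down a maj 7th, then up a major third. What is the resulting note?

F 2

Down a major seventh from C3: Db2 (11 semitones down).
Up a major third from Db2: F2 (4 semitones up).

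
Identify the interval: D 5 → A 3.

Descending from D5 to A3 is the same interval as ascending A3 to D5.
A to D spans four letter names (A-B-C-D), plus an octave, so the interval is some kind of eleventh.
The perfect eleventh spans 17 semitones, and A3 to D5 is exactly 17 semitones — so this is a perfect eleventh.
(Equivalently, a compound perfect fourth: a perfect fourth plus an octave.)

perfect eleventh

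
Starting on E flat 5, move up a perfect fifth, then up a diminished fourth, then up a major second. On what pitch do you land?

F flat 6

Eb5 up a perfect fifth → Bb5 (7 semitones).
Bb5 up a diminished fourth → Ebb6 (4 semitones).
Ebb6 up a major second → Fb6 (2 semitones).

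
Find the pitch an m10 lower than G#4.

The tenth's letter: G down three letter names plus an octave → E.
A minor tenth is 15 semitones; 15 semitones down from G#4 gives E#3.

E#3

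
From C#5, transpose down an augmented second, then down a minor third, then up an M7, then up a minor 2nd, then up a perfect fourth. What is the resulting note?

C6

Down an augmented second from C#5: Bb4 (3 semitones down).
Down a minor third from Bb4: G4 (3 semitones down).
Up a major seventh from G4: F#5 (11 semitones up).
F#5 up a minor second → G5 (1 semitone).
A perfect fourth up from G5 is C6.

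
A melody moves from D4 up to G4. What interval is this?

D to G spans four letter names (D-E-F-G) — that makes it a fourth of some quality.
D4 to G4 is 5 semitones, matching the perfect fourth exactly, so the quality is perfect.

P4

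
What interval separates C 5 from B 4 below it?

Descending from C5 to B4 is the same interval as ascending B4 to C5.
B to C spans two letter names (B-C), so the interval is some kind of second.
B4 to C5 is 1 semitone, a half step short of the major second (2), so this is minor.

minor second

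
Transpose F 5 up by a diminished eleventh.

B-double-flat 6

The eleventh's letter: F up four letter names plus an octave → B.
A diminished eleventh is 16 semitones; 16 semitones up from F5 gives Bbb6.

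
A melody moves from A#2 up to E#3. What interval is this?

perfect fifth

A to E spans five letter names (A-B-C-D-E), so the interval is some kind of fifth.
Counting semitones, A#2→E#3 is 7, which is the perfect fifth.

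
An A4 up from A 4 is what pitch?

D-sharp 5

The fourth takes the letter from A up to D.
An augmented fourth is 6 semitones; 6 semitones up from A4 gives D#5.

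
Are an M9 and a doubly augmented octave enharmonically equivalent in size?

Yes

A major ninth = 14 semitones = a doubly augmented octave; enharmonically equal.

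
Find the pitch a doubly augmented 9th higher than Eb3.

F##4

The ninth's letter: E up two letter names plus an octave → F.
Moving 16 semitones up from Eb3 (the size of a doubly augmented ninth) reaches F##4.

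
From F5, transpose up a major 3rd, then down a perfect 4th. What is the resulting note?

F5 up a major third → A5 (4 semitones).
A5 down a perfect fourth → E5 (5 semitones).

E5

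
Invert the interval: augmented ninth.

diminished seventh

First reduce the compound augmented ninth to its simple form, an augmented second.
Interval numbers invert to sum to nine: 2 + 7 = 9, so a second inverts to a seventh.
The quality also flips — augmented becomes diminished — giving a diminished seventh.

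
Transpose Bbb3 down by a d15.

Bb1

The letter stays B (same as the start), shifted two octaves down.
A diminished fifteenth spans 23 semitones, so from Bbb3 the target pitch is Bb1.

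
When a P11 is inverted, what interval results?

First reduce the compound perfect eleventh to its simple form, a perfect fourth.
The rule of nine gives the new number: 9 − 4 = 5, so a fourth becomes a fifth.
Quality inverts too: perfect stays perfect. That makes the inversion a perfect fifth.

perfect 5th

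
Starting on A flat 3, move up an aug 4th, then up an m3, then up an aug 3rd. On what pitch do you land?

Ab3 up an augmented fourth → D4 (6 semitones).
Up a minor third from D4: F4 (3 semitones up).
An augmented third up from F4 is A#4.

A sharp 4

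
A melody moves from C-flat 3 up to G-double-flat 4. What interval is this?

C to G spans five letter names (C-D-E-F-G), plus an octave: a twelfth.
Cb3 to Gbb4 spans 18 semitones — one semitone narrower than the perfect twelfth (19) — giving a diminished twelfth.
(Equivalently, a compound diminished fifth: a diminished fifth plus an octave.)

diminished twelfth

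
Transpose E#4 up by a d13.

C6

Six letters up from E (plus an octave) reaches C.
Moving 19 semitones up from E#4 (the size of a diminished thirteenth) reaches C6.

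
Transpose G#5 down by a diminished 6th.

The sixth takes the letter from G down to B.
A diminished sixth spans 7 semitones, so from G#5 the target pitch is B##4.

B##4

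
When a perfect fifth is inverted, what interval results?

P4

Inverted interval numbers add to nine, so a fifth pairs with a fourth (5 + 4 = 9).
The quality also flips — perfect stays perfect — giving a perfect fourth.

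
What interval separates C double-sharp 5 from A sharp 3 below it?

major 10th

Descending from C##5 to A#3 is the same interval as ascending A#3 to C##5.
A to C spans three letter names (A-B-C), plus an octave — that makes it a tenth of some quality.
Counting semitones, A#3→C##5 is 16, which is the major tenth.
(Equivalently, a compound major third: a major third plus an octave.)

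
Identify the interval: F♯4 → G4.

F to G spans two letter names (F-G), so the interval is some kind of second.
At 1 semitone, F#4→G4 falls one short of a major second: minor.

m2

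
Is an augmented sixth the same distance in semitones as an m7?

Yes

An augmented sixth spans 10 semitones, and a minor seventh also spans 10 semitones — they're enharmonic.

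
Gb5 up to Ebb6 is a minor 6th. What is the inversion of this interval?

major third

Inverted interval numbers add to nine, so a sixth pairs with a third (6 + 3 = 9).
Quality inverts too: minor becomes major. That makes the inversion a major third.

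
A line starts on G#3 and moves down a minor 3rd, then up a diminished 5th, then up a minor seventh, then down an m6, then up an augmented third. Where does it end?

Down a minor third from G#3: E#3 (3 semitones down).
Up a diminished fifth from E#3: B3 (6 semitones up).
A minor seventh up from B3 is A4.
Down a minor sixth from A4: C#4 (8 semitones down).
An augmented third up from C#4 is E##4.

E##4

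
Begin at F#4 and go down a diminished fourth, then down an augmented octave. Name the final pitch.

Down a diminished fourth from F#4: C##4 (4 semitones down).
Down an augmented octave from C##4: C#3 (13 semitones down).

C#3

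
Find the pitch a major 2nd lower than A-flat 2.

Two letter names down from A: G.
A major second spans 2 semitones, so from Ab2 the target pitch is Gb2.

G-flat 2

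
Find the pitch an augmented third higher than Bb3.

D#4

Counting three letter names up from B lands on D.
An augmented third is 5 semitones; 5 semitones up from Bb3 gives D#4.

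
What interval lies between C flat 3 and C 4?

C to C is the same letter name, plus an octave — that makes it an octave of some quality.
Cb3 to C4 spans 13 semitones — one semitone wider than the perfect octave (12) — giving an augmented octave.

augmented 8th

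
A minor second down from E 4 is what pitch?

Two letter names down from E: D.
A minor second spans 1 semitone, so from E4 the target pitch is D#4.

D sharp 4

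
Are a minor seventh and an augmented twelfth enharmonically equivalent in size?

No

10 semitones (minor seventh) vs 20 semitones (augmented twelfth): not equal.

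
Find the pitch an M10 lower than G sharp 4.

E 3

Three letters down from G (plus an octave) reaches E.
A major tenth is 16 semitones; 16 semitones down from G#4 gives E3.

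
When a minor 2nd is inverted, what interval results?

major seventh

Inverted interval numbers add to nine, so a second pairs with a seventh (2 + 7 = 9).
And minor becomes major under inversion, so we get a major seventh.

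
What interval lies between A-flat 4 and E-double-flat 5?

diminished 5th

A to E spans five letter names (A-B-C-D-E), so the interval is some kind of fifth.
The perfect fifth is 7 semitones; here we have 6, one semitone narrower: diminished.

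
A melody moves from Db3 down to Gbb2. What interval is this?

Descending from Db3 to Gbb2 is the same interval as ascending Gbb2 to Db3.
G to D spans five letter names (G-A-B-C-D) — that makes it a fifth of some quality.
The perfect fifth is 7 semitones; here we have 8, one semitone wider: augmented.

augmented 5th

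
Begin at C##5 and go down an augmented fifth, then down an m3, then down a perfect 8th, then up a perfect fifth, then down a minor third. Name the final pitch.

F##3

C##5 down an augmented fifth → F#4 (8 semitones).
F#4 down a minor third → D#4 (3 semitones).
Down a perfect octave from D#4: D#3 (12 semitones down).
A perfect fifth up from D#3 is A#3.
A minor third down from A#3 is F##3.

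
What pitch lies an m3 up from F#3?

Three letter names up from F: A.
A minor third is 3 semitones; 3 semitones up from F#3 gives A3.

A3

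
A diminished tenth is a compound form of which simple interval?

Each octave removed subtracts seven from the number: 10 − 7 = 3.
That makes a diminished tenth a compound diminished third — an octave plus a diminished third.

d3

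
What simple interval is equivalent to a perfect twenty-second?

Each octave removed subtracts seven from the number: 22 − 14 = 8.
That makes a perfect twenty-second a compound perfect octave — 2 octaves plus a perfect octave.

P8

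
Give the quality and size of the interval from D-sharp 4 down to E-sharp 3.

minor 7th

Descending from D#4 to E#3 is the same interval as ascending E#3 to D#4.
E to D spans seven letter names (E-F-G-A-B-C-D), so the interval is some kind of seventh.
A major seventh would be 11 semitones, but E#3 to D#4 is 10 — one semitone narrower, making it a minor seventh.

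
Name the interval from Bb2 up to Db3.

minor third

B to D spans three letter names (B-C-D), so the interval is some kind of third.
Bb2 to Db3 is 3 semitones, a half step short of the major third (4), so this is minor.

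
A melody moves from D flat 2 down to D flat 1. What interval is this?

Descending from Db2 to Db1 is the same interval as ascending Db1 to Db2.
D to D is the same letter name, plus an octave — that makes it an octave of some quality.
Db1 to Db2 is 12 semitones, matching the perfect octave exactly, so the quality is perfect.

perfect octave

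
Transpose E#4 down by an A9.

D3

Two letters down from E (plus an octave) reaches D.
An augmented ninth spans 15 semitones, so from E#4 the target pitch is D3.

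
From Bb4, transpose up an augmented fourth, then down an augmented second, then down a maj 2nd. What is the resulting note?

Cb5

An augmented fourth up from Bb4 is E5.
An augmented second down from E5 is Db5.
Db5 down a major second → Cb5 (2 semitones).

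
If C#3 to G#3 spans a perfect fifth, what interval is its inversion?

perfect fourth

Interval numbers invert to sum to nine: 5 + 4 = 9, so a fifth inverts to a fourth.
And perfect stays perfect under inversion, so we get a perfect fourth.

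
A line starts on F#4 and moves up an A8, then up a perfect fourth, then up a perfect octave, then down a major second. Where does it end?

A#6

F#4 up an augmented octave → F##5 (13 semitones).
Up a perfect fourth from F##5: B#5 (5 semitones up).
A perfect octave up from B#5 is B#6.
A major second down from B#6 is A#6.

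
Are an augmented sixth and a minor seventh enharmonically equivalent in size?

Yes

An augmented sixth = 10 semitones = a minor seventh; enharmonically equal.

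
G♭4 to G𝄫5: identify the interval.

diminished octave

G to G is the same letter name, plus an octave: an octave.
The perfect octave is 12 semitones; here we have 11, one semitone narrower: diminished.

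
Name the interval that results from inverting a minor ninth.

major seventh

First reduce the compound minor ninth to its simple form, a minor second.
The rule of nine gives the new number: 9 − 2 = 7, so a second becomes a seventh.
And minor becomes major under inversion, so we get a major seventh.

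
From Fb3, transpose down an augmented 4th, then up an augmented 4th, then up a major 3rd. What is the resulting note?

Fb3 down an augmented fourth → Cbb3 (6 semitones).
Up an augmented fourth from Cbb3: Fb3 (6 semitones up).
Up a major third from Fb3: Ab3 (4 semitones up).

Ab3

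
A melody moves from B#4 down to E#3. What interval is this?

perfect twelfth

Descending from B#4 to E#3 is the same interval as ascending E#3 to B#4.
E to B spans five letter names (E-F-G-A-B), plus an octave, so the interval is some kind of twelfth.
E#3 to B#4 is 19 semitones, matching the perfect twelfth exactly, so the quality is perfect.
(Equivalently, a compound perfect fifth: a perfect fifth plus an octave.)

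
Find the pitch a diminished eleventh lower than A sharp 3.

Four letters down from A (plus an octave) reaches E.
A diminished eleventh is 16 semitones; 16 semitones down from A#3 gives E##2.

E double-sharp 2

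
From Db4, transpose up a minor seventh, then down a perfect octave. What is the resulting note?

Db4 up a minor seventh → Cb5 (10 semitones).
Cb5 down a perfect octave → Cb4 (12 semitones).

Cb4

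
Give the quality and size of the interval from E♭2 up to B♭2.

perfect fifth

E to B spans five letter names (E-F-G-A-B): a fifth.
Counting semitones, Eb2→Bb2 is 7, which is the perfect fifth.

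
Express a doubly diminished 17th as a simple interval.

dd3

Subtracting seven from the interval number removes an octave: 17 − 14 = 3.
So a doubly diminished seventeenth is 2 octaves plus a doubly diminished third. The quality is unchanged.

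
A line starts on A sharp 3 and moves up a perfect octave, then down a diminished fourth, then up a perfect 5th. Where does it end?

B double-sharp 4

Up a perfect octave from A#3: A#4 (12 semitones up).
A#4 down a diminished fourth → E##4 (4 semitones).
Up a perfect fifth from E##4: B##4 (7 semitones up).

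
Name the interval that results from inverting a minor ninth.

major 7th

First reduce the compound minor ninth to its simple form, a minor second.
Inverted interval numbers add to nine, so a second pairs with a seventh (2 + 7 = 9).
Quality inverts too: minor becomes major. That makes the inversion a major seventh.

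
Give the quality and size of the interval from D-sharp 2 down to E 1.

Descending from D#2 to E1 is the same interval as ascending E1 to D#2.
E to D spans seven letter names (E-F-G-A-B-C-D): a seventh.
Counting semitones, E1→D#2 is 11, which is the major seventh.

M7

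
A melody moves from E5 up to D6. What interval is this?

E to D spans seven letter names (E-F-G-A-B-C-D): a seventh.
A major seventh would be 11 semitones, but E5 to D6 is 10 — one semitone narrower, making it a minor seventh.

minor seventh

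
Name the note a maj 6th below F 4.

A flat 3

The sixth takes the letter from F down to A.
A major sixth spans 9 semitones, so from F4 the target pitch is Ab3.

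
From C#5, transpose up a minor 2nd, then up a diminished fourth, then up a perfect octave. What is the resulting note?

Gb6

C#5 up a minor second → D5 (1 semitone).
Up a diminished fourth from D5: Gb5 (4 semitones up).
A perfect octave up from Gb5 is Gb6.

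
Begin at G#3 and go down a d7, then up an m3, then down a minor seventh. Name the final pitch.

D##2

G#3 down a diminished seventh → A##2 (9 semitones).
A minor third up from A##2 is C##3.
C##3 down a minor seventh → D##2 (10 semitones).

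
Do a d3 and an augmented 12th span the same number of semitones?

A diminished third spans 2 semitones; an augmented twelfth spans 20 semitones. They differ by 18.

No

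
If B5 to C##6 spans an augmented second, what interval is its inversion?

Inverted interval numbers add to nine, so a second pairs with a seventh (2 + 7 = 9).
And augmented becomes diminished under inversion, so we get a diminished seventh.

diminished seventh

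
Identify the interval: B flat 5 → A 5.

minor second

Descending from Bb5 to A5 is the same interval as ascending A5 to Bb5.
A to B spans two letter names (A-B): a second.
A major second would be 2 semitones, but A5 to Bb5 is 1 — one semitone narrower, making it a minor second.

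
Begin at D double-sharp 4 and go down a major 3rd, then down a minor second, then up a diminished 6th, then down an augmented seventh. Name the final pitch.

G flat 3

D##4 down a major third → B#3 (4 semitones).
B#3 down a minor second → A##3 (1 semitone).
Up a diminished sixth from A##3: F#4 (7 semitones up).
An augmented seventh down from F#4 is Gb3.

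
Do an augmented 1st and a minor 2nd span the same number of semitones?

Yes

An augmented unison = 1 semitone = a minor second; enharmonically equal.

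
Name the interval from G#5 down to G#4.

perfect octave

Descending from G#5 to G#4 is the same interval as ascending G#4 to G#5.
G to G is the same letter name, plus an octave — that makes it an octave of some quality.
G#4 to G#5 is 12 semitones, matching the perfect octave exactly, so the quality is perfect.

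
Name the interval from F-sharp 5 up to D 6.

minor sixth

F to D spans six letter names (F-G-A-B-C-D) — that makes it a sixth of some quality.
A major sixth would be 9 semitones, but F#5 to D6 is 8 — one semitone narrower, making it a minor sixth.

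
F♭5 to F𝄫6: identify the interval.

diminished 8th

F to F is the same letter name, plus an octave — that makes it an octave of some quality.
Fb5 to Fbb6 spans 11 semitones — one semitone narrower than the perfect octave (12) — giving a diminished octave.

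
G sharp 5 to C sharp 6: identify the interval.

G to C spans four letter names (G-A-B-C) — that makes it a fourth of some quality.
Counting semitones, G#5→C#6 is 5, which is the perfect fourth.

perfect fourth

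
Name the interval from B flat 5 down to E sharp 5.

doubly diminished 5th

Descending from Bb5 to E#5 is the same interval as ascending E#5 to Bb5.
E to B spans five letter names (E-F-G-A-B) — that makes it a fifth of some quality.
E#5 to Bb5 spans 5 semitones — two semitones narrower than the perfect fifth (7) — giving a doubly diminished fifth.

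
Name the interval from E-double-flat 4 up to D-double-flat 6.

E to D spans seven letter names (E-F-G-A-B-C-D), plus an octave, so the interval is some kind of fourteenth.
A major fourteenth would be 23 semitones, but Ebb4 to Dbb6 is 22 — one semitone narrower, making it a minor fourteenth.
(Equivalently, a compound minor seventh: a minor seventh plus an octave.)

m14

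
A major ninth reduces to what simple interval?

major second

Subtracting seven from the interval number removes an octave: 9 − 7 = 2.
Quality carries through unchanged, so the simple form is a major second.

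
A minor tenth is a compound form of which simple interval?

Take out an octave (7 from the number): 10 − 7 = 3.
So a minor tenth is an octave plus a minor third. The quality is unchanged.

minor third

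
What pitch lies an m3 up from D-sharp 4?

F-sharp 4

Counting three letter names up from D lands on F.
A minor third spans 3 semitones, so from D#4 the target pitch is F#4.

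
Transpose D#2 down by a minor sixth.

F##1

Six letter names down from D: F.
Moving 8 semitones down from D#2 (the size of a minor sixth) reaches F##1.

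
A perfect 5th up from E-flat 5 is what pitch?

Five letter names up from E: B.
A perfect fifth spans 7 semitones, so from Eb5 the target pitch is Bb5.

B-flat 5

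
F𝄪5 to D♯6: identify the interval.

F to D spans six letter names (F-G-A-B-C-D), so the interval is some kind of sixth.
At 8 semitones, F##5→D#6 falls one short of a major sixth: minor.

minor 6th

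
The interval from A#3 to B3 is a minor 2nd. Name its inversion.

Inverted interval numbers add to nine, so a second pairs with a seventh (2 + 7 = 9).
The quality also flips — minor becomes major — giving a major seventh.

major seventh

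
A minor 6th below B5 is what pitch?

D#5

Counting six letter names down from B lands on D.
A minor sixth is 8 semitones; 8 semitones down from B5 gives D#5.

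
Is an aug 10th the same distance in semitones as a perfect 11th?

Yes

Both span 17 semitones: an augmented tenth and a perfect eleventh are the same chromatic distance.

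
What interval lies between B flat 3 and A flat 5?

B to A spans seven letter names (B-C-D-E-F-G-A), plus an octave — that makes it a fourteenth of some quality.
A major fourteenth would be 23 semitones, but Bb3 to Ab5 is 22 — one semitone narrower, making it a minor fourteenth.
(Equivalently, a compound minor seventh: a minor seventh plus an octave.)

m14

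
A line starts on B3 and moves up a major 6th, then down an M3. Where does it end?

Up a major sixth from B3: G#4 (9 semitones up).
G#4 down a major third → E4 (4 semitones).

E4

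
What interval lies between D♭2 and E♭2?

major second

D to E spans two letter names (D-E), so the interval is some kind of second.
Counting semitones, Db2→Eb2 is 2, which is the major second.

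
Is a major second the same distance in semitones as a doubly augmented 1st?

A major second spans 2 semitones, and a doubly augmented unison also spans 2 semitones — they're enharmonic.

Yes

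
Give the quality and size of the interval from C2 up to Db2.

C to D spans two letter names (C-D) — that makes it a second of some quality.
C2 to Db2 is 1 semitone, a half step short of the major second (2), so this is minor.

minor second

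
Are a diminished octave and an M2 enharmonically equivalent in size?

No

A diminished octave spans 11 semitones; a major second spans 2 semitones. They differ by 9.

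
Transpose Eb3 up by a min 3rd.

Three letter names up from E: G.
A minor third spans 3 semitones, so from Eb3 the target pitch is Gb3.

Gb3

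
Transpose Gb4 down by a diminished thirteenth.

B2

Counting six letter names plus an octave down from G lands on B.
A diminished thirteenth spans 19 semitones, so from Gb4 the target pitch is B2.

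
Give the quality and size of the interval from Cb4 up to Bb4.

C to B spans seven letter names (C-D-E-F-G-A-B), so the interval is some kind of seventh.
The major seventh spans 11 semitones, and Cb4 to Bb4 is exactly 11 semitones — so this is a major seventh.

major seventh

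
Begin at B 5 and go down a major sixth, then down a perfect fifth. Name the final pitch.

G 4

B5 down a major sixth → D5 (9 semitones).
D5 down a perfect fifth → G4 (7 semitones).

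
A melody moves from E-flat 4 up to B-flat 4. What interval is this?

E to B spans five letter names (E-F-G-A-B): a fifth.
The perfect fifth spans 7 semitones, and Eb4 to Bb4 is exactly 7 semitones — so this is a perfect fifth.

perfect fifth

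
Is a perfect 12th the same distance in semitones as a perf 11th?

19 semitones (perfect twelfth) vs 17 semitones (perfect eleventh): not equal.

No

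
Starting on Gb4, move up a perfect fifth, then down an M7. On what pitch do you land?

Ebb4

A perfect fifth up from Gb4 is Db5.
Down a major seventh from Db5: Ebb4 (11 semitones down).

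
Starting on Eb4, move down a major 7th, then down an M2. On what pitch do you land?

Eb4 down a major seventh → Fb3 (11 semitones).
A major second down from Fb3 is Ebb3.

Ebb3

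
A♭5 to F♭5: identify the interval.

Descending from Ab5 to Fb5 is the same interval as ascending Fb5 to Ab5.
F to A spans three letter names (F-G-A): a third.
The major third spans 4 semitones, and Fb5 to Ab5 is exactly 4 semitones — so this is a major third.

M3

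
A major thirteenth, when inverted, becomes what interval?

minor third

First reduce the compound major thirteenth to its simple form, a major sixth.
Inverted interval numbers add to nine, so a sixth pairs with a third (6 + 3 = 9).
And major becomes minor under inversion, so we get a minor third.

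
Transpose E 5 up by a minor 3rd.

G 5

The third takes the letter from E up to G.
A minor third spans 3 semitones, so from E5 the target pitch is G5.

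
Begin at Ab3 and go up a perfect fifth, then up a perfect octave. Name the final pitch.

A perfect fifth up from Ab3 is Eb4.
Up a perfect octave from Eb4: Eb5 (12 semitones up).

Eb5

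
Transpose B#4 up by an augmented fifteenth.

B##6

The letter stays B (same as the start), shifted two octaves up.
An augmented fifteenth is 25 semitones; 25 semitones up from B#4 gives B##6.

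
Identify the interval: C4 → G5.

C to G spans five letter names (C-D-E-F-G), plus an octave: a twelfth.
The perfect twelfth spans 19 semitones, and C4 to G5 is exactly 19 semitones — so this is a perfect twelfth.
(Equivalently, a compound perfect fifth: a perfect fifth plus an octave.)

P12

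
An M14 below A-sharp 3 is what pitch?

B 1

Seven letters down from A (plus an octave) reaches B.
A major fourteenth is 23 semitones; 23 semitones down from A#3 gives B1.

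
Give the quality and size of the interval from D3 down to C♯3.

Descending from D3 to C#3 is the same interval as ascending C#3 to D3.
C to D spans two letter names (C-D), so the interval is some kind of second.
C#3 to D3 is 1 semitone, a half step short of the major second (2), so this is minor.

m2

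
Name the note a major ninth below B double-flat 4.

Two letters down from B (plus an octave) reaches A.
A major ninth spans 14 semitones, so from Bbb4 the target pitch is Abb3.

A double-flat 3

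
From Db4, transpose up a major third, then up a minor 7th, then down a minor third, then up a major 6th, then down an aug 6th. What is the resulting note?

Cb5

Db4 up a major third → F4 (4 semitones).
A minor seventh up from F4 is Eb5.
Eb5 down a minor third → C5 (3 semitones).
A major sixth up from C5 is A5.
An augmented sixth down from A5 is Cb5.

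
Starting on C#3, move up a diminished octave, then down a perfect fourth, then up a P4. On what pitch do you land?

C4

Up a diminished octave from C#3: C4 (11 semitones up).
C4 down a perfect fourth → G3 (5 semitones).
G3 up a perfect fourth → C4 (5 semitones).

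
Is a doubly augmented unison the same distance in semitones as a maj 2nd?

A doubly augmented unison = 2 semitones = a major second; enharmonically equal.

Yes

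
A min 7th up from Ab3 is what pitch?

The seventh takes the letter from A up to G.
A minor seventh spans 10 semitones, so from Ab3 the target pitch is Gb4.

Gb4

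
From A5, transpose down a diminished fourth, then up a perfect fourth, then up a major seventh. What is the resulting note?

G##6

Down a diminished fourth from A5: E#5 (4 semitones down).
E#5 up a perfect fourth → A#5 (5 semitones).
A#5 up a major seventh → G##6 (11 semitones).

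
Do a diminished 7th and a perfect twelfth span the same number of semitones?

A diminished seventh is 9 semitones but a perfect twelfth is 19 semitones — different sizes.

No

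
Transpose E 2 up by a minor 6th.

The sixth takes the letter from E up to C.
A minor sixth is 8 semitones; 8 semitones up from E2 gives C3.

C 3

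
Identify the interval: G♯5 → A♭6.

G to A spans two letter names (G-A), plus an octave, so the interval is some kind of ninth.
The major ninth is 14 semitones; here we have 12, two semitones narrower: diminished.

d9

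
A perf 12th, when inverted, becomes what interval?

First reduce the compound perfect twelfth to its simple form, a perfect fifth.
Inverted interval numbers add to nine, so a fifth pairs with a fourth (5 + 4 = 9).
Quality inverts too: perfect stays perfect. That makes the inversion a perfect fourth.

perfect 4th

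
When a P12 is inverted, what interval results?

First reduce the compound perfect twelfth to its simple form, a perfect fifth.
Inverted interval numbers add to nine, so a fifth pairs with a fourth (5 + 4 = 9).
And perfect stays perfect under inversion, so we get a perfect fourth.

perfect 4th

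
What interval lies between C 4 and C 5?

C to C is the same letter name, plus an octave — that makes it an octave of some quality.
The perfect octave spans 12 semitones, and C4 to C5 is exactly 12 semitones — so this is a perfect octave.

P8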